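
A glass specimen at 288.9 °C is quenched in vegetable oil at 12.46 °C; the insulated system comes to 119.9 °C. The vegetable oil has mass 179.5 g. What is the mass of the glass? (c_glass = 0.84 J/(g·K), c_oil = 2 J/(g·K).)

Conservation of energy gives ΣQ = 0:
m·0.84·(119.9 − 288.9) + 179.5·2·(119.9 − 12.46) = 0
-141.96 m = -38571
m = -38571/-141.96 ≈ 271.7 g

m ≈ 272 g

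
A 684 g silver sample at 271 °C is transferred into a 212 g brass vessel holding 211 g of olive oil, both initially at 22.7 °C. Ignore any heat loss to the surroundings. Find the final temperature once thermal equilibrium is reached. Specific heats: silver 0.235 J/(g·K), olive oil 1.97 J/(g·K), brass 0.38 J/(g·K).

Net heat exchanged in the isolated system is zero:
684·0.235·(T − 271) + 211·1.97·(T − 22.7) + 212·0.38·(T − 22.7) = 0
160.74(T − 271) + 415.67(T − 22.7) + 80.56(T − 22.7) = 0
(160.74 + 415.67 + 80.56) T = 160.74·271 + 415.67·22.7 + 80.56·22.7
T = 54825 / 656.97 = 83.5 °C

T_f ≈ 83.5 °C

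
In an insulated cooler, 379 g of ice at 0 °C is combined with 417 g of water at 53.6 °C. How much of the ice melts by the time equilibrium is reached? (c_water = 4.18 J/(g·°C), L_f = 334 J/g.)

Heat available from the water dropping to 0 °C: 417·4.18·53.6 = 93428 J.
Melting all 379 g of ice would need 379·334 = 126586 J.
93428 J < 126586 J, so only part of the ice melts and the system sits at 0 °C.
m_melt = 93428 / L_f = 279.7 g.

m_melted ≈ 280 g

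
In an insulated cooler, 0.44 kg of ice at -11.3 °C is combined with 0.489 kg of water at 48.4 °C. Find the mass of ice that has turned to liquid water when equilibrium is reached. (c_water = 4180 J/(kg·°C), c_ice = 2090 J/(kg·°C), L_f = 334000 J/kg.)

Water can give up m c ΔT = 0.489·4180·48.4 = 98931 J before reaching 0 °C.
Of that, 0.44·2090·11.3 = 10391 J goes to bring the ice to 0 °C, leaving 88539 J.
Melting all 0.44 kg of ice would need 0.44·334000 = 146960 J.
Since 88539 < 146960 J, not all the ice melts; equilibrium is at 0 °C.
Mass melted = 88539/334000 ≈ 0.2651 kg.

m_melted ≈ 0.265 kg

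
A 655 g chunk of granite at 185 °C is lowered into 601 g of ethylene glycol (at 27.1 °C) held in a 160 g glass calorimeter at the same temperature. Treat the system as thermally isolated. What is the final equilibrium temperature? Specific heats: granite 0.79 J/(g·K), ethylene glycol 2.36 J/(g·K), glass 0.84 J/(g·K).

T_f ≈ 66.6 °C

Setting the total heat transfer to zero:
655·0.79·(T − 185) + 601·2.36·(T − 27.1) + 160·0.84·(T − 27.1) = 0
517.45(T − 185) + 1418.4(T − 27.1) + 134.4(T − 27.1) = 0
2070.2 T = 137808
T = 137808 / 2070.2 = 66.6 °C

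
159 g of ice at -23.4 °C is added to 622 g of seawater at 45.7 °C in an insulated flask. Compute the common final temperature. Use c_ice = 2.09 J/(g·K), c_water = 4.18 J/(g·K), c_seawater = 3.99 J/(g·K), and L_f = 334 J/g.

T_f ≈ 16.7 °C

Sum of m c ΔT and latent-heat terms is zero:
warm ice to 0 °C: 159·2.09·(0 − (-23.4)) = 7776.1; latent heat to melt: 159·334 = 53106; warm the meltwater: 664.62 T; seawater cools: 622·3.99·(T − 45.7) = 2481.8(T − 45.7)
3146.4 T = 113417 − 60882 = 52535
T ≈ 16.70 °C. Since T > 0 °C, the all-ice-melts assumption holds.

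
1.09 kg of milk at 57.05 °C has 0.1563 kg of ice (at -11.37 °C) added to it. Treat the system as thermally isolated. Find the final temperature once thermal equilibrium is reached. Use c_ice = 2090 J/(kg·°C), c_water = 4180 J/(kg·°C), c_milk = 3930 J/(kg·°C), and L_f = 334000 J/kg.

Conservation of energy gives ΣQ = 0:
warm ice to 0 °C: 0.1563·2090·(0 − (-11.37)) = 3714.2; fusion: m_ice L_f = 0.1563·334000 = 52204; meltwater 0→T: 0.1563·4180·T = 653.33 T; milk: 4283.7(T − 57.05)
4937 T = 244385 − 55918 = 188467
T ≈ 38.17 °C. Since T > 0 °C, the all-ice-melts assumption holds.

T_f ≈ 38.2 °C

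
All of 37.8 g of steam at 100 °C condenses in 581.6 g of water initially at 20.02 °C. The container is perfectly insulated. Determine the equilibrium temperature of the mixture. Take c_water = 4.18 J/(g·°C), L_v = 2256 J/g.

T_f ≈ 57.8 °C

Let T be the final temperature. ΣQ_i = 0:
steam→water at 100 °C releases m L_v = 37.8·2256 = 85277; condensed water 100 °C→T: 158(T − 100); water warms: 581.6·4.18·(T − 20.02) = 2431.1(T − 20.02)
2589.1 T = 85277 + 15800 + 48670 = 149748
T ≈ 57.84 °C — below 100 °C, confirming all the steam condensed.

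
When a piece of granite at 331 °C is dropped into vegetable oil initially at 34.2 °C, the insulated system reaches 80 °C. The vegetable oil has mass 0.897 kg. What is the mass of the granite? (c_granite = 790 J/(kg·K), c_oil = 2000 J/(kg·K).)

m ≈ 0.414 kg

Let T be the final temperature. ΣQ_i = 0:
m·790·(80 − 331) + 0.897·2000·(80 − 34.2) = 0
-198290 m = -82165
m = -82165/-198290 ≈ 0.4144 kg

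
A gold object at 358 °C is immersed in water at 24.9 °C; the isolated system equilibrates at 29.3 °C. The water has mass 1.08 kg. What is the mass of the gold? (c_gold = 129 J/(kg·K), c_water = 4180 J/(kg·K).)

Heat lost by the gold = heat gained by the water:
m·129·(358 − 29.3) = 1.08·4180·(29.3 − 24.9)
42402 m = 19863  ⇒  m ≈ 0.4685 kg

m ≈ 0.468 kg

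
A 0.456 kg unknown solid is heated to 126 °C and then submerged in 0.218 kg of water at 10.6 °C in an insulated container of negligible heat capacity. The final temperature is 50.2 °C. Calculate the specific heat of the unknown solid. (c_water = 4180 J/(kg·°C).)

c ≈ 1040 J/(kg·°C)

Conservation of energy gives ΣQ = 0:
0.456×c×(50.2 − 126) + 0.218×4180×(50.2 − 10.6) = 0
-34.56 c = -36085
c = -36085/-34.56 ≈ 1044 J/(kg·°C)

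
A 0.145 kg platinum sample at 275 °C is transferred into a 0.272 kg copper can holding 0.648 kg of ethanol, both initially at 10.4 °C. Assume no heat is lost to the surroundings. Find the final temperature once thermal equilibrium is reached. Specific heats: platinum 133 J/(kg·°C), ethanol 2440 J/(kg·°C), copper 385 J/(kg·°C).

Energy conservation, ΣQ = 0:
0.145·133·(T − 275) + 0.648·2440·(T − 10.4) + 0.272·385·(T − 10.4) = 0
1705.1 T = 22836
T = 22836/1705.1 ≈ 13.39 °C

T_f ≈ 13.4 °C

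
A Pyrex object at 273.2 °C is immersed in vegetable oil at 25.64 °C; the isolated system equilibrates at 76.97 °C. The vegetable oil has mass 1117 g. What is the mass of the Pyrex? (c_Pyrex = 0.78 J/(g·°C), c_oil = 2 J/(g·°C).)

m ≈ 749 g

Setting the total heat transfer to zero:
m×0.78×(76.97 − 273.2) + 1117×2×(76.97 − 25.64) = 0
-153.06 m = -114671
m = -114671/-153.06 ≈ 749.2 g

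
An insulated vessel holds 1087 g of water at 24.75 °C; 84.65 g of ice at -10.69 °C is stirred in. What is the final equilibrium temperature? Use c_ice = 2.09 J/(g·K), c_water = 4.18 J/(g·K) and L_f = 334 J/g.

Energy conservation, ΣQ = 0:
ice -10.69→0 °C: 84.65·2.09·10.69 = 1891.3; melt ice: 84.65·334 = 28273; warm the meltwater: 353.84 T; water: 4543.7(T − 24.75)
4897.5 T = 112456 − 30164 = 82291
T ≈ 16.80 °C — above 0 °C, consistent with complete melting.

T_f ≈ 16.8 °C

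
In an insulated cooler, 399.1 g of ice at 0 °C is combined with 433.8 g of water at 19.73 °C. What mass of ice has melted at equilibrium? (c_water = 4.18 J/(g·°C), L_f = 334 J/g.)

Heat available from the water dropping to 0 °C: 433.8·4.18·19.73 = 35776 J.
Melting all 399.1 g of ice would need 399.1·334 = 133299 J.
35776 J < 133299 J, so only part of the ice melts and the system sits at 0 °C.
m_melted·334 = 35776  ⇒  m_melted ≈ 107.1 g.

m_melted ≈ 107 g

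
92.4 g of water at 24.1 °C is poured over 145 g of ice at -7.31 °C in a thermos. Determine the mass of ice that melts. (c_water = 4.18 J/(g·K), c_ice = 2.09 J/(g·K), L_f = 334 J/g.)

Heat available from the water dropping to 0 °C: 92.4·4.18·24.1 = 9308.2 J.
Warming the ice to 0 °C takes 145·2.09·7.31 = 2215.3 J, leaving 7092.9 J for melting.
Fully melting the ice requires m_ice L_f = 145·334 = 48430 J.
7092.9 J < 48430 J, so only part of the ice melts and the system sits at 0 °C.
m_melted·334 = 7092.9  ⇒  m_melted ≈ 21.24 g.

m_melted ≈ 21.2 g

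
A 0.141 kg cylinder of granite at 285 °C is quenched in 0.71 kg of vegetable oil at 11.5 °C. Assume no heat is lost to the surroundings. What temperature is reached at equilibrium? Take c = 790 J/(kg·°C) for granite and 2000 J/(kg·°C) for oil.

Net heat exchanged in the isolated system is zero:
0.141*790*(T − 285) + 0.71*2000*(T − 11.5) = 0
(111.39 + 1420) T = 111.39*285 + 1420*11.5
T ≈ 31.39 °C

T_f ≈ 31.4 °C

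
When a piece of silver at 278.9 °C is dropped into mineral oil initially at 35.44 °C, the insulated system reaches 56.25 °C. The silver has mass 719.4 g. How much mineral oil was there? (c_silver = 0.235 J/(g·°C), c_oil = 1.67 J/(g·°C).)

m ≈ 1080 g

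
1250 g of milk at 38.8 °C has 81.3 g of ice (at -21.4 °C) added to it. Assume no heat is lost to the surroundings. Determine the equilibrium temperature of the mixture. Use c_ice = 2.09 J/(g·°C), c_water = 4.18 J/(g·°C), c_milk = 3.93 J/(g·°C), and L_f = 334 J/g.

T_f ≈ 30.4 °C

Setting the total heat transfer to zero:
warm ice to 0 °C: 81.3×2.09×(0 − (-21.4)) = 3636.2
  fusion: m_ice L_f = 81.3×334 = 27154
  warm the meltwater: 339.83 T
  milk cools: 1250×3.93×(T − 38.8) = 4912.5(T − 38.8)
5252.3 T = 190605 − 30790 = 159815
T ≈ 30.43 °C. Since T > 0 °C, the all-ice-melts assumption holds.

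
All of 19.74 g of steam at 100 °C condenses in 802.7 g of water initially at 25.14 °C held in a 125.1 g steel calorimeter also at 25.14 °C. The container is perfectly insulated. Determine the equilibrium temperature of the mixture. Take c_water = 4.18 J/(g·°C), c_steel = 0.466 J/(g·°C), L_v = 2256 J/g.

T_f ≈ 39.6 °C

Taking heat into each body as positive, Σ m c ΔT = 0:
latent heat released on condensation: 19.74·2256 = 44533; condensate cools 100→T: 19.74·4.18·(T − 100) = 82.51(T − 100); original water: 3355.3(T − 25.14); steel cup: 125.1·0.466·(T − 25.14) = 58.3(T − 25.14)
3496.1 T = 44533 + 8251.3 + 85817 = 138602
T ≈ 39.64 °C, under the boiling point, so the assumption holds.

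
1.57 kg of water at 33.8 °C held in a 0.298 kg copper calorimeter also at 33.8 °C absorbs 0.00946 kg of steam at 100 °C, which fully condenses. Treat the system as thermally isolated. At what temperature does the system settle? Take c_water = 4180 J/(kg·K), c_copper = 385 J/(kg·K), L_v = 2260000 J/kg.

Taking heat into each body as positive, Σ m c ΔT = 0:
steam→water at 100 °C releases m L_v = 0.00946·2260000 = 21380; condensed water 100 °C→T: 39.54(T − 100); water warms: 1.57·4180·(T − 33.8) = 6562.6(T − 33.8); cup: 114.73(T − 33.8)
6716.9 T = 21380 + 3954.3 + 225694 = 251028
T ≈ 37.37 °C, under the boiling point, so the assumption holds.

T_f ≈ 37.4 °C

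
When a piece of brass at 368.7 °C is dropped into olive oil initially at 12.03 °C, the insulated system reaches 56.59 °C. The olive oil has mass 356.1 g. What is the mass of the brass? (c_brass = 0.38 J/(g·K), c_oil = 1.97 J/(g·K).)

m ≈ 264 g

Conservation of energy gives ΣQ = 0:
m·0.38·(56.59 − 368.7) + 356.1·1.97·(56.59 − 12.03) = 0
-118.6 m = -31260
m = -31260/-118.6 ≈ 263.6 g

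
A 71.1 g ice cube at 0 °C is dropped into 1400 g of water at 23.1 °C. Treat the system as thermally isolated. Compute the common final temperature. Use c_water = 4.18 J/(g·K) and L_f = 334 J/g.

Energy balance with sensible and latent terms:
fusion: m_ice L_f = 71.1·334 = 23747
  meltwater 0→T: 71.1·4.18·T = 297.2 T
  water cools: 1400·4.18·(T − 23.1) = 5852(T − 23.1)
6149.2 T = 135181 − 23747 = 111434
T ≈ 18.12 °C — above 0 °C, consistent with complete melting.

T_f ≈ 18.1 °C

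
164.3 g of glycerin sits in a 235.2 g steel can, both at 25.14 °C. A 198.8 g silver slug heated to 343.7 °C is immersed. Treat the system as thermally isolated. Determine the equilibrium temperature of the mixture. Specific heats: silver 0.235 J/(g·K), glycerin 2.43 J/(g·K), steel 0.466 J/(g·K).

T_f ≈ 51.9 °C

Conservation of energy gives ΣQ = 0:
198.8*0.235*(T − 343.7) + 164.3*2.43*(T − 25.14) + 235.2*0.466*(T − 25.14) = 0
555.57 T = 28850
T ≈ 51.93 °C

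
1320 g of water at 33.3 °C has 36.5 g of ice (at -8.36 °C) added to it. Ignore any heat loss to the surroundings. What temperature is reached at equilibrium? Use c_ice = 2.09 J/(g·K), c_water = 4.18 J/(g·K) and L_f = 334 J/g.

T_f ≈ 30.1 °C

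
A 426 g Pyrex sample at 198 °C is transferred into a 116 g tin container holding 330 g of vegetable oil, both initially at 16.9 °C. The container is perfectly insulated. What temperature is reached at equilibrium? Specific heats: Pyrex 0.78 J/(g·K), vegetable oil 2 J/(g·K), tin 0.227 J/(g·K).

T_f ≈ 76.0 °C

Net heat exchanged in the isolated system is zero:
426×0.78×(T − 198) + 330×2×(T − 16.9) + 116×0.227×(T − 16.9) = 0
332.28(T − 198) + 660(T − 16.9) + 26.33(T − 16.9) = 0
1018.6 T = 77390
T = 77390/1018.6 ≈ 75.98 °C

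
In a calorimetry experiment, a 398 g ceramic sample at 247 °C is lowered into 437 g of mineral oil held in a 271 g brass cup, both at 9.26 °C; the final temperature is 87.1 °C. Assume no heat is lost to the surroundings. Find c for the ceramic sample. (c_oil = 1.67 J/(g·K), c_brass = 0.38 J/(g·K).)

c ≈ 1.02 J/(g·K)

Setting the total heat transfer to zero:
398·c·(87.1 − 247) + 437·1.67·(87.1 − 9.26) + 271·0.38·(87.1 − 9.26) = 0
-63640 c = -64823
c = -64823/-63640 ≈ 1.019 J/(g·K)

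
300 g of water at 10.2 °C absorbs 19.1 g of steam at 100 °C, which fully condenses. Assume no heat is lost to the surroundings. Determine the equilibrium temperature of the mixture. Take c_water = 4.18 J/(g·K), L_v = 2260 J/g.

T_f ≈ 47.9 °C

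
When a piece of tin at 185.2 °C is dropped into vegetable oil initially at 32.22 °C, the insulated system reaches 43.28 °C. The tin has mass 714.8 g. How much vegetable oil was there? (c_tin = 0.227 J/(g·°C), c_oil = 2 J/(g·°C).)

Setting the total heat transfer to zero:
714.8·0.227·(43.28 − 185.2) + m·2·(43.28 − 32.22) = 0
22.12 m = 23028
m = 23028/22.12 ≈ 1041 g

m ≈ 1040 g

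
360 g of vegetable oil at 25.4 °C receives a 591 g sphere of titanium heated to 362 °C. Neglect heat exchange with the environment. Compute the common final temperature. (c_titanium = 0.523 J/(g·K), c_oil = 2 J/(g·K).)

|Q_titanium| = |Q_oil|:
591*0.523*(362 − T) = 360*2*(T − 25.4)
309.09(362 − T) = 720(T − 25.4)
1029.1 T = 130180  ⇒  T ≈ 126.50 °C

T_f ≈ 126.5 °C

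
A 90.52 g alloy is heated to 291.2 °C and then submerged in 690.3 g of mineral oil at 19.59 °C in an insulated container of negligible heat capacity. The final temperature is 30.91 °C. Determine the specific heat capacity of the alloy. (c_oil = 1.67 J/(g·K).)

c ≈ 0.554 J/(g·K)

Setting the total heat transfer to zero:
90.52·c·(30.91 − 291.2) + 690.3·1.67·(30.91 − 19.59) = 0
-23561 c = -13050
c = -13050/-23561 ≈ 0.5539 J/(g·K)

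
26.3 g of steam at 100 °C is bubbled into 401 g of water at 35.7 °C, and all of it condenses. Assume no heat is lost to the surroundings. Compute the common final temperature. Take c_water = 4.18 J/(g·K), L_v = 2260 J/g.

T_f ≈ 72.9 °C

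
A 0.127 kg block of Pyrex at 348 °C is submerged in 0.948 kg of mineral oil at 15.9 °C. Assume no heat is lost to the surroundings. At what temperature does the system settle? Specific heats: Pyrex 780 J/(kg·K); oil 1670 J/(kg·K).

T_f ≈ 35.5 °C

Net heat exchanged in the isolated system is zero:
0.127×780×(T − 348) + 0.948×1670×(T − 15.9) = 0
(99.06 + 1583.2) T = 99.06×348 + 1583.2×15.9
T ≈ 35.46 °C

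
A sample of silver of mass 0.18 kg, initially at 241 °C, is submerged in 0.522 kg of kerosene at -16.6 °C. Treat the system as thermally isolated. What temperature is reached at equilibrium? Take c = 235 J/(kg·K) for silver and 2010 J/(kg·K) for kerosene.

T_f ≈ -6.6 °C

T_f = Σ m_i c_i T_i / Σ m_i c_i:
T_f = (42.3·241 + 1049.2·(-16.6)) / (42.3 + 1049.2)
    = -7222.8 / 1091.5 ≈ -6.62 °C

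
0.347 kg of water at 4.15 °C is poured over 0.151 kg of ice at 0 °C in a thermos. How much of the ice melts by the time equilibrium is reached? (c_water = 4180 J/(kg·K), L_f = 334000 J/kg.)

m_melted ≈ 0.018 kg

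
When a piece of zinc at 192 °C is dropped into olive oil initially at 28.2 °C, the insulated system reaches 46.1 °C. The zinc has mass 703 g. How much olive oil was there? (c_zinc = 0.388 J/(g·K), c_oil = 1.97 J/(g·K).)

Conservation of energy gives ΣQ = 0:
703·0.388·(46.1 − 192) + m·1.97·(46.1 − 28.2) = 0
35.26 m = 39796
m = 39796/35.26 ≈ 1129 g

m ≈ 1130 g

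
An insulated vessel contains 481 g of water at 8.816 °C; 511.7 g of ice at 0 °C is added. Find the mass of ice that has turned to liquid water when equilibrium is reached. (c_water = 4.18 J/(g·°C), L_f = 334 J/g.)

Water can give up m c ΔT = 481·4.18·8.816 = 17725 J before reaching 0 °C.
Fully melting the ice requires m_ice L_f = 511.7·334 = 170908 J.
That's not enough to melt it all — equilibrium is at 0 °C with ice remaining.
m_melt = 17725 / L_f = 53.07 g.

m_melted ≈ 53.1 g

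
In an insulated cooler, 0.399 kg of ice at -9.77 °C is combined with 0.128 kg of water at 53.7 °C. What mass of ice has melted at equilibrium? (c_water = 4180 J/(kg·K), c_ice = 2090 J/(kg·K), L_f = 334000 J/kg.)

m_melted ≈ 0.0616 kg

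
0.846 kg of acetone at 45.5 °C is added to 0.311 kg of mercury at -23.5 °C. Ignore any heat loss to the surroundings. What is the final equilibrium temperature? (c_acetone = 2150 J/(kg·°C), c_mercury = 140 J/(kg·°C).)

T_f ≈ 43.9 °C

Net heat exchanged in the isolated system is zero:
0.846×2150×(T − 45.5) + 0.311×140×(T − (-23.5)) = 0
1818.9(T − 45.5) + 43.54(T − (-23.5)) = 0
(1818.9 + 43.54) T = 1818.9×45.5 + 43.54×(-23.5)
T ≈ 43.89 °C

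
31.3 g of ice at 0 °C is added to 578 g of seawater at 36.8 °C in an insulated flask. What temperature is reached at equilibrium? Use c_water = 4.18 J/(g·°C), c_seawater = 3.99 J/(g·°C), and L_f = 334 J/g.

T_f ≈ 30.5 °C

Energy balance with sensible and latent terms:
latent heat to melt: 31.3·334 = 10454
  meltwater 0→T: 31.3·4.18·T = 130.83 T
  seawater: 2306.2(T − 36.8)
2437.1 T = 84869 − 10454 = 74415
T ≈ 30.53 °C (positive, so assuming full melt was valid).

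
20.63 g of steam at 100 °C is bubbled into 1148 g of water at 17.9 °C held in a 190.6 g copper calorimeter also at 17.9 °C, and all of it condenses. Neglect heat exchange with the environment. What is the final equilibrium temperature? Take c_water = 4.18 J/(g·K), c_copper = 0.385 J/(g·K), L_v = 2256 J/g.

T_f ≈ 28.7 °C

Taking heat into each body as positive, Σ m c ΔT = 0:
latent heat released on condensation: 20.63×2256 = 46541; condensate cools 100→T: 20.63×4.18×(T − 100) = 86.23(T − 100); water warms: 1148×4.18×(T − 17.9) = 4798.6(T − 17.9); cup: 73.38(T − 17.9)
4958.3 T = 46541 + 8623.3 + 87209 = 142374
T ≈ 28.71 °C (< 100 °C, so full condensation is consistent).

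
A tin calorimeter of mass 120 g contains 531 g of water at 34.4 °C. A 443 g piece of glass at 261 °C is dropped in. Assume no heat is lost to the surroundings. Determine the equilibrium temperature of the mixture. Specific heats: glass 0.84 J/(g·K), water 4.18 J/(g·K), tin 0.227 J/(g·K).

T_f ≈ 66.6 °C

Net heat exchanged in the isolated system is zero:
443·0.84·(T − 261) + 531·4.18·(T − 34.4) + 120·0.227·(T − 34.4) = 0
372.12(T − 261) + 2219.6(T − 34.4) + 27.24(T − 34.4) = 0
2618.9 T = 174414
T ≈ 66.60 °C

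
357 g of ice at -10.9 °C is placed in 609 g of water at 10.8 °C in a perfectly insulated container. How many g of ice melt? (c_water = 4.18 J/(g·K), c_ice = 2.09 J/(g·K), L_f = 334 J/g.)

Water can give up m c ΔT = 609×4.18×10.8 = 27493 J before reaching 0 °C.
Warming the ice to 0 °C takes 357×2.09×10.9 = 8132.8 J, leaving 19360 J for melting.
Melting all 357 g of ice would need 357×334 = 119238 J.
Since 19360 < 119238 J, not all the ice melts; equilibrium is at 0 °C.
m_melt = 19360 / L_f = 57.96 g.

m_melted ≈ 58 g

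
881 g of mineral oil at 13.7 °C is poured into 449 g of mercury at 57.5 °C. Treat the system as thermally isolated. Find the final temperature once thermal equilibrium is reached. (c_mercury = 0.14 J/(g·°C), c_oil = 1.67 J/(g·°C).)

Heat lost by the mercury equals heat gained by the oil:
449·0.14·(57.5 − T) = 881·1.67·(T − 13.7)
62.86(57.5 − T) = 1471.3(T − 13.7)
1534.1 T = 23771  ⇒  T ≈ 15.49 °C

T_f ≈ 15.5 °C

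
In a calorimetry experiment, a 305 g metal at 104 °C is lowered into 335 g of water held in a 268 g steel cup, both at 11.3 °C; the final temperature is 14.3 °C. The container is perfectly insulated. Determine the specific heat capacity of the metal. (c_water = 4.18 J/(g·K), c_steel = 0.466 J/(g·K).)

Setting the total heat transfer to zero:
305×c×(14.3 − 104) + 335×4.18×(14.3 − 11.3) + 268×0.466×(14.3 − 11.3) = 0
-27358 c = -4575.6
c = -4575.6/-27358 ≈ 0.1672 J/(g·K)

c ≈ 0.167 J/(g·K)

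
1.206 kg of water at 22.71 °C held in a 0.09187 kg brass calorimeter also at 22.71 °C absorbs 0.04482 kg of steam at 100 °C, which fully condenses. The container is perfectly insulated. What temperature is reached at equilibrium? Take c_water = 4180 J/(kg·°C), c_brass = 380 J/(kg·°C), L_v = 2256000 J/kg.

T_f ≈ 44.7 °C

Energy balance with sensible and latent terms:
condense steam: −0.04482·2256000 = −101114; condensed water 100 °C→T: 187.35(T − 100); water warms: 1.206·4180·(T − 22.71) = 5041.1(T − 22.71); cup: 34.91(T − 22.71)
5263.3 T = 101114 + 18735 + 115276 = 235124
T ≈ 44.67 °C — below 100 °C, confirming all the steam condensed.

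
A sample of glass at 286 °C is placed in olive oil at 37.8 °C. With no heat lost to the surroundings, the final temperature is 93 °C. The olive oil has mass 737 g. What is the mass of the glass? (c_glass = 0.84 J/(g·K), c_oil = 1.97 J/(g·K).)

m ≈ 494 g

|Q_glass| = |Q_oil|:
m·0.84·(286 − 93) = 737·1.97·(93 − 37.8)
162.12 m = 80144  ⇒  m ≈ 494.4 g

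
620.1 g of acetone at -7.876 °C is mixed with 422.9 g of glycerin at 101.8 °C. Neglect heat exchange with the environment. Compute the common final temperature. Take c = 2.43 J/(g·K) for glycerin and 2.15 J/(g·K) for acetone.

Conservation of energy gives ΣQ = 0:
422.9*2.43*(T − 101.8) + 620.1*2.15*(T − (-7.876)) = 0
1027.6(T − 101.8) + 1333.2(T − (-7.876)) = 0
(1027.6 + 1333.2) T = 1027.6*101.8 + 1333.2*(-7.876)
T ≈ 39.86 °C

T_f ≈ 39.9 °C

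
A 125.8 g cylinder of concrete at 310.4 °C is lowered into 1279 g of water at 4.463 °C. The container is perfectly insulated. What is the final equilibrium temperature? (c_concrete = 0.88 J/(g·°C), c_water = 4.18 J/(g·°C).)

T_f ≈ 10.7 °C

Taking heat into each body as positive, Σ m c ΔT = 0:
125.8×0.88×(T − 310.4) + 1279×4.18×(T − 4.463) = 0
110.7(T − 310.4) + 5346.2(T − 4.463) = 0
(110.7 + 5346.2) T = 110.7×310.4 + 5346.2×4.463
T = 58223/5456.9 ≈ 10.67 °C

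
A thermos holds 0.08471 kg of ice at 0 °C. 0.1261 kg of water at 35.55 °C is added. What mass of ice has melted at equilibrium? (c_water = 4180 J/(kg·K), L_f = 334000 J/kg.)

Cooling the water to 0 °C releases 0.1261×4180×35.55 = 18738 J.
To melt every bit of ice: 0.08471×334000 = 28293 J.
18738 J < 28293 J, so only part of the ice melts and the system sits at 0 °C.
m_melt = 18738 / L_f = 0.0561 kg.

m_melted ≈ 0.0561 kg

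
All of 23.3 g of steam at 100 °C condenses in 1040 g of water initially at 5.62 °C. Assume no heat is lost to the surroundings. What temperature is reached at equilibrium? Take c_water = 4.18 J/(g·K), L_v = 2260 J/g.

T_f ≈ 19.5 °C

Energy balance with sensible and latent terms:
latent heat released on condensation: 23.3×2260 = 52658; condensed water 100 °C→T: 97.39(T − 100); original water: 4347.2(T − 5.62)
4444.6 T = 52658 + 9739.4 + 24431 = 86829
T ≈ 19.54 °C — below 100 °C, confirming all the steam condensed.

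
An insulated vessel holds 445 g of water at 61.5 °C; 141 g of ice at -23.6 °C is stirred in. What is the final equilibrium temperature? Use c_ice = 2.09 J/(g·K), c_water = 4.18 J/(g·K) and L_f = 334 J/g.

T_f ≈ 24.6 °C

Conservation of energy gives ΣQ = 0:
warm ice to 0 °C: 141×2.09×(0 − (-23.6)) = 6954.7
  fusion: m_ice L_f = 141×334 = 47094
  meltwater 0→T: 141×4.18×T = 589.38 T
  water cools: 445×4.18×(T − 61.5) = 1860.1(T − 61.5)
2449.5 T = 114396 − 54049 = 60347
T ≈ 24.64 °C (positive, so assuming full melt was valid).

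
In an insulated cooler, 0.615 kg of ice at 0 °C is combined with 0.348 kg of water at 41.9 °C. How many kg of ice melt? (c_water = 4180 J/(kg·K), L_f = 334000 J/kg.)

Cooling the water to 0 °C releases 0.348×4180×41.9 = 60949 J.
Melting all 0.615 kg of ice would need 0.615×334000 = 205410 J.
Since 60949 < 205410 J, not all the ice melts; equilibrium is at 0 °C.
m_melt = 60949 / L_f = 0.1825 kg.

m_melted ≈ 0.182 kg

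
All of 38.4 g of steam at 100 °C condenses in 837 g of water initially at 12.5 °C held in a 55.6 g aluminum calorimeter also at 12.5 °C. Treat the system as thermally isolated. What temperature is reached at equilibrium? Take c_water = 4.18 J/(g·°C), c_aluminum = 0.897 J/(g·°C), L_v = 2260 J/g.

T_f ≈ 39.7 °C

Heat gained plus heat lost sum to zero:
condense steam: −38.4×2260 = −86784; condensate cools 100→T: 38.4×4.18×(T − 100) = 160.51(T − 100); original water: 3498.7(T − 12.5); cup: 49.87(T − 12.5)
3709 T = 86784 + 16051 + 44357 = 147192
T ≈ 39.68 °C — below 100 °C, confirming all the steam condensed.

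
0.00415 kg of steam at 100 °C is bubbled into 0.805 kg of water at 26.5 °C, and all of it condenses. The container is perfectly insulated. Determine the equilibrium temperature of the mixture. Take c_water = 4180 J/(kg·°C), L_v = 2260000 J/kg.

Setting the total heat transfer to zero:
latent heat released on condensation: 0.00415×2260000 = 9379
  condensed water 100 °C→T: 17.35(T − 100)
  original water: 3364.9(T − 26.5)
3382.2 T = 9379 + 1734.7 + 89170 = 100284
T ≈ 29.65 °C, under the boiling point, so the assumption holds.

T_f ≈ 29.6 °C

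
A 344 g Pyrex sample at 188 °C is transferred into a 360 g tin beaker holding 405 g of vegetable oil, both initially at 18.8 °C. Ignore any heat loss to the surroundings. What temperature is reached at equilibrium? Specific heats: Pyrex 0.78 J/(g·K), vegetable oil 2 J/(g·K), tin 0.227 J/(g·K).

With ΣQ=0 the equilibrium temperature is the m·c-weighted mean:
T_f = (268.32×188 + 810×18.8 + 81.72×18.8) / (268.32 + 810 + 81.72)
    = 67208 / 1160 ≈ 57.94 °C

T_f ≈ 57.9 °C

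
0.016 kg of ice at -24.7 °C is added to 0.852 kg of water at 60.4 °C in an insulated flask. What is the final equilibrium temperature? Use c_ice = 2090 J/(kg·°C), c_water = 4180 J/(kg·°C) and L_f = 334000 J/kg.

T_f ≈ 57.6 °C

Conservation of energy gives ΣQ = 0:
warm ice to 0 °C: 0.016·2090·(0 − (-24.7)) = 825.97; latent heat to melt: 0.016·334000 = 5344; warm the meltwater: 66.88 T; water cools: 0.852·4180·(T − 60.4) = 3561.4(T − 60.4)
3628.2 T = 215106 − 6170 = 208936
T ≈ 57.59 °C (positive, so assuming full melt was valid).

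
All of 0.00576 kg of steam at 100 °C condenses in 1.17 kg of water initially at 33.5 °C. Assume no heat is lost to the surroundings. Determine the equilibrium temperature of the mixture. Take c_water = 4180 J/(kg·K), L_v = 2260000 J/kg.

Energy conservation, ΣQ = 0:
steam→water at 100 °C releases m L_v = 0.00576·2260000 = 13018
  condensate cools 100→T: 0.00576·4180·(T − 100) = 24.08(T − 100)
  original water: 4890.6(T − 33.5)
4914.7 T = 13018 + 2407.7 + 163835 = 179260
T ≈ 36.47 °C (< 100 °C, so full condensation is consistent).

T_f ≈ 36.5 °C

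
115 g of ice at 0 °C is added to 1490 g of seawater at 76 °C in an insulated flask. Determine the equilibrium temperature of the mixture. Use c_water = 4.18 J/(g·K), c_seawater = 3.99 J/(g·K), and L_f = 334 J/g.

T_f ≈ 64.3 °C

Sum of m c ΔT and latent-heat terms is zero:
latent heat to melt: 115·334 = 38410
  warm the meltwater: 480.7 T
  seawater cools: 1490·3.99·(T − 76) = 5945.1(T − 76)
6425.8 T = 451828 − 38410 = 413418
T ≈ 64.34 °C (positive, so assuming full melt was valid).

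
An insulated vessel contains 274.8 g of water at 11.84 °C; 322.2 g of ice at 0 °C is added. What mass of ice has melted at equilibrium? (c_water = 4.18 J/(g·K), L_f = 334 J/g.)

Water can give up m c ΔT = 274.8×4.18×11.84 = 13600 J before reaching 0 °C.
Melting all 322.2 g of ice would need 322.2×334 = 107615 J.
13600 J < 107615 J, so only part of the ice melts and the system sits at 0 °C.
m_melted×334 = 13600  ⇒  m_melted ≈ 40.72 g.

m_melted ≈ 40.7 g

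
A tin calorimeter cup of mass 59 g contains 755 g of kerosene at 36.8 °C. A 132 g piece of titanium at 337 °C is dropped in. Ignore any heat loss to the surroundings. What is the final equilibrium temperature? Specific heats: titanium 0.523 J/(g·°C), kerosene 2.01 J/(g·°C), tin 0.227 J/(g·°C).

Setting the total heat transfer to zero:
132·0.523·(T − 337) + 755·2.01·(T − 36.8) + 59·0.227·(T − 36.8) = 0
69.04(T − 337) + 1517.5(T − 36.8) + 13.39(T − 36.8) = 0
(69.04 + 1517.5 + 13.39) T = 69.04·337 + 1517.5·36.8 + 13.39·36.8
T = 79604/1600 ≈ 49.75 °C

T_f ≈ 49.8 °C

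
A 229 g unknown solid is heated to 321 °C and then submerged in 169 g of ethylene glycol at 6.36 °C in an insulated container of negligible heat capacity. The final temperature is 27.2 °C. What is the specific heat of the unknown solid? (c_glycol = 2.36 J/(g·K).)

Heat lost by the unknown solid = heat gained by the glycol:
229·c·(321 − 27.2) = 169·2.36·(27.2 − 6.36)
67280 c = 8311.8  ⇒  c ≈ 0.1235 J/(g·K)

c ≈ 0.124 J/(g·K)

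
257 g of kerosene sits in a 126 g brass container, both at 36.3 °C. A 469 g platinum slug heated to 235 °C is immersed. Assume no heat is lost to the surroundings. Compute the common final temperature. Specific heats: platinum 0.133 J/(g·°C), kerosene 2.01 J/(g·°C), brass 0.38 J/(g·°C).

T_f ≈ 56.1 °C

T_f is the heat-capacity-weighted average of the initial temperatures:
T_f = (62.38·235 + 516.57·36.3 + 47.88·36.3) / (62.38 + 516.57 + 47.88)
    = 35148 / 626.83 ≈ 56.07 °C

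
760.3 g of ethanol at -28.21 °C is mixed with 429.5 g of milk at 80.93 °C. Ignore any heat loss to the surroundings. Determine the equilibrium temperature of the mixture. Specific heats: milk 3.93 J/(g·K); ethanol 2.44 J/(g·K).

|Q_milk| = |Q_ethanol|:
429.5·3.93·(80.93 − T) = 760.3·2.44·(T − (-28.21))
1687.9(80.93 − T) = 1855.1(T − (-28.21))
3543.1 T = 84271  ⇒  T ≈ 23.78 °C

T_f ≈ 23.8 °C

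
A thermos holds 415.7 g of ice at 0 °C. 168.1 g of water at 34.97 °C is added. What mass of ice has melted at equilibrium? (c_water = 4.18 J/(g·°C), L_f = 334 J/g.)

m_melted ≈ 73.6 g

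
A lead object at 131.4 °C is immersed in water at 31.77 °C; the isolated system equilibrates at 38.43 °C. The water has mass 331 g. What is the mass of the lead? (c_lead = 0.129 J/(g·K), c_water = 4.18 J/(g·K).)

m ≈ 768 g

Taking heat into each body as positive, Σ m c ΔT = 0:
m×0.129×(38.43 − 131.4) + 331×4.18×(38.43 − 31.77) = 0
-11.99 m = -9214.6
m = -9214.6/-11.99 ≈ 768.3 g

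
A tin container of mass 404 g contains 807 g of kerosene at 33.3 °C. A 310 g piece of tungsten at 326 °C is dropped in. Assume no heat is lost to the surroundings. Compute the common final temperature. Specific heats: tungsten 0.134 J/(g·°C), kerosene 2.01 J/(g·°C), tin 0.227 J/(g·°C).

T_f ≈ 40.2 °C

Taking heat into each body as positive, Σ m c ΔT = 0:
310×0.134×(T − 326) + 807×2.01×(T − 33.3) + 404×0.227×(T − 33.3) = 0
41.54(T − 326) + 1622.1(T − 33.3) + 91.71(T − 33.3) = 0
(41.54 + 1622.1 + 91.71) T = 41.54×326 + 1622.1×33.3 + 91.71×33.3
T ≈ 40.23 °C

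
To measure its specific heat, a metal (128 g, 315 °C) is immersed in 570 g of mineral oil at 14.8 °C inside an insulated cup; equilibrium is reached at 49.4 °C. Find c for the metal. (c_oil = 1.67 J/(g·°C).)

c ≈ 0.969 J/(g·°C)

Setting the total heat transfer to zero:
128×c×(49.4 − 315) + 570×1.67×(49.4 − 14.8) = 0
-33997 c = -32936
c = -32936/-33997 ≈ 0.9688 J/(g·°C)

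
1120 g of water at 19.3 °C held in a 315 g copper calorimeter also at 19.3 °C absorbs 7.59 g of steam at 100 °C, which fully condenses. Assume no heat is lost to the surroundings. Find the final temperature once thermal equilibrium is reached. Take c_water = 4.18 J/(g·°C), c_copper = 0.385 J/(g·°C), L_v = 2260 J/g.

T_f ≈ 23.4 °C

Heat gained plus heat lost sum to zero:
latent heat released on condensation: 7.59·2260 = 17153
  condensed water 100 °C→T: 31.73(T − 100)
  water warms: 1120·4.18·(T − 19.3) = 4681.6(T − 19.3)
  copper cup: 315·0.385·(T − 19.3) = 121.28(T − 19.3)
4834.6 T = 17153 + 3172.6 + 92695 = 113022
T ≈ 23.38 °C — below 100 °C, confirming all the steam condensed.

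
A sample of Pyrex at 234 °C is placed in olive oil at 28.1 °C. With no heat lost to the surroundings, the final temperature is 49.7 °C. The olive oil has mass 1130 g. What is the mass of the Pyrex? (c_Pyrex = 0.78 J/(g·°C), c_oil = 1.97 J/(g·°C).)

Taking heat into each body as positive, Σ m c ΔT = 0:
m×0.78×(49.7 − 234) + 1130×1.97×(49.7 − 28.1) = 0
-143.75 m = -48084
m = -48084/-143.75 ≈ 334.5 g

m ≈ 334 g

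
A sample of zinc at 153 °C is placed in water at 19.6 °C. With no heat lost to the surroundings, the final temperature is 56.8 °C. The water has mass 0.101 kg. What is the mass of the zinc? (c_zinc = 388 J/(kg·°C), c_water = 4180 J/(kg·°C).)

m ≈ 0.421 kg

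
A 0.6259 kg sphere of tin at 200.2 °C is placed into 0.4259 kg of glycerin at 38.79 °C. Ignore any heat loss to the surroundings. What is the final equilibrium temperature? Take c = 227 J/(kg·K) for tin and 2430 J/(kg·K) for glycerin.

T_f ≈ 58.3 °C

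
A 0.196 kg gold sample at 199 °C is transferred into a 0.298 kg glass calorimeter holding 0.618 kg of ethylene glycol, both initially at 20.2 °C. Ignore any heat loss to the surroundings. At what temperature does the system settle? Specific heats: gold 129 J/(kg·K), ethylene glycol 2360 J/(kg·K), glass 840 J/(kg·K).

T_f = Σ m_i c_i T_i / Σ m_i c_i:
T_f = (25.28×199 + 1458.5×20.2 + 250.32×20.2) / (25.28 + 1458.5 + 250.32)
    = 39549 / 1734.1 ≈ 22.81 °C

T_f ≈ 22.8 °C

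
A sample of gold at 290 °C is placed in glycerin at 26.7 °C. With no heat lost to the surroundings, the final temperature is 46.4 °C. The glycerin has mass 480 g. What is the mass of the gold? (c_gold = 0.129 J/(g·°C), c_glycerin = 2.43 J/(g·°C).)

m ≈ 731 g

Heat lost by the gold = heat gained by the glycerin:
m×0.129×(290 − 46.4) = 480×2.43×(46.4 − 26.7)
31.42 m = 22978  ⇒  m ≈ 731.2 g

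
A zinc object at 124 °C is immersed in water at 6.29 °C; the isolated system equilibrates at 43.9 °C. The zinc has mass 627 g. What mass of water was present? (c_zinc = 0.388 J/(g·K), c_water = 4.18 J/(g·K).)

m ≈ 124 g

Heat lost by the zinc = heat gained by the water:
627×0.388×(124 − 43.9) = m×4.18×(43.9 − 6.29)
157.21 m = 19486  ⇒  m ≈ 124 g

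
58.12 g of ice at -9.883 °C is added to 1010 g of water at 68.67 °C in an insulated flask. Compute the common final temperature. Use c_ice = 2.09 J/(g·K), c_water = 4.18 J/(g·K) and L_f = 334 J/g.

T_f ≈ 60.3 °C

Setting the total heat transfer to zero:
ice -9.883→0 °C: 58.12·2.09·9.883 = 1200.5
  fusion: m_ice L_f = 58.12·334 = 19412
  warm the meltwater: 242.94 T
  water cools: 1010·4.18·(T − 68.67) = 4221.8(T − 68.67)
4464.7 T = 289911 − 20613 = 269298
T ≈ 60.32 °C (positive, so assuming full melt was valid).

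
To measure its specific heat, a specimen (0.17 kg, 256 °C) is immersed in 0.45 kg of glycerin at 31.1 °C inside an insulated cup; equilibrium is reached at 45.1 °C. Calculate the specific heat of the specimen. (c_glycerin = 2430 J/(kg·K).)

Heat lost by the specimen = heat gained by the glycerin:
0.17×c×(256 − 45.1) = 0.45×2430×(45.1 − 31.1)
35.85 c = 15309  ⇒  c ≈ 427 J/(kg·K)

c ≈ 427 J/(kg·K)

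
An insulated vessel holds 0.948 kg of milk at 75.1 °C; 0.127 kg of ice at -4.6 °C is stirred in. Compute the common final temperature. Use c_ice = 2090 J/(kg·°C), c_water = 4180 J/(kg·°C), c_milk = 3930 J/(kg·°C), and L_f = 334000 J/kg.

T_f ≈ 55.5 °C

Sum of m c ΔT and latent-heat terms is zero:
warm ice to 0 °C: 0.127×2090×(0 − (-4.6)) = 1221
  latent heat to melt: 0.127×334000 = 42418
  meltwater 0→T: 0.127×4180×T = 530.86 T
  milk: 3725.6(T − 75.1)
4256.5 T = 279796 − 43639 = 236157
T ≈ 55.48 °C — above 0 °C, consistent with complete melting.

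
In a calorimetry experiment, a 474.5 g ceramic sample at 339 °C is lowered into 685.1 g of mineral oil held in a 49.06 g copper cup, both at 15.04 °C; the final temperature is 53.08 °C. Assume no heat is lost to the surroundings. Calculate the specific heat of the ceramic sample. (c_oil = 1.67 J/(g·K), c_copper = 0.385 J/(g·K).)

c ≈ 0.326 J/(g·K)

Energy conservation, ΣQ = 0:
474.5·c·(53.08 − 339) + 685.1·1.67·(53.08 − 15.04) + 49.06·0.385·(53.08 − 15.04) = 0
-135669 c = -44241
c = -44241/-135669 ≈ 0.3261 J/(g·K)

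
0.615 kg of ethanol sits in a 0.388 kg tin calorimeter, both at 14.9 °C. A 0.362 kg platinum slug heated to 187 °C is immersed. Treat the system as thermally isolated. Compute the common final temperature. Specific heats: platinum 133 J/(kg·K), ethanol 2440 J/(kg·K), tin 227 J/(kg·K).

Conservation of energy gives ΣQ = 0:
0.362×133×(T − 187) + 0.615×2440×(T − 14.9) + 0.388×227×(T − 14.9) = 0
48.15(T − 187) + 1500.6(T − 14.9) + 88.08(T − 14.9) = 0
(48.15 + 1500.6 + 88.08) T = 48.15×187 + 1500.6×14.9 + 88.08×14.9
T = 32675 / 1636.8 = 20 °C

T_f ≈ 20.0 °C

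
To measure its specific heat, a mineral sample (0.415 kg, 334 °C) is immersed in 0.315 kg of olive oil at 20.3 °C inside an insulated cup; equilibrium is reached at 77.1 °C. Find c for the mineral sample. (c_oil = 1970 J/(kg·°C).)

m_s c (T_s − T_f) = m_oil c_oil (T_f − T_0):
0.415×c×(334 − 77.1) = 0.315×1970×(77.1 − 20.3)
106.61 c = 35247  ⇒  c ≈ 330.6 J/(kg·°C)

c ≈ 331 J/(kg·°C)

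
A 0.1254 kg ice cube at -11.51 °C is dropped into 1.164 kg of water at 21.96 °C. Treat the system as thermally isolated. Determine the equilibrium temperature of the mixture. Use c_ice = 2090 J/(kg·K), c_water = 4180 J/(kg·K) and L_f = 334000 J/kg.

Conservation of energy gives ΣQ = 0:
ice -11.51→0 °C: 0.1254·2090·11.51 = 3016.6
  latent heat to melt: 0.1254·334000 = 41884
  warm the meltwater: 524.17 T
  water: 4865.5(T − 21.96)
5389.7 T = 106847 − 44900 = 61947
T ≈ 11.49 °C — above 0 °C, consistent with complete melting.

T_f ≈ 11.5 °C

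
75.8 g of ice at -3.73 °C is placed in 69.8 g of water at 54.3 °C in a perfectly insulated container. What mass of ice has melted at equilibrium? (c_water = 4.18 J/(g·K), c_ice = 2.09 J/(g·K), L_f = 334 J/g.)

Cooling the water to 0 °C releases 69.8·4.18·54.3 = 15843 J.
Warming the ice to 0 °C takes 75.8·2.09·3.73 = 590.91 J, leaving 15252 J for melting.
Melting all 75.8 g of ice would need 75.8·334 = 25317 J.
15252 J < 25317 J, so only part of the ice melts and the system sits at 0 °C.
m_melt = 15252 / L_f = 45.66 g.

m_melted ≈ 45.7 g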